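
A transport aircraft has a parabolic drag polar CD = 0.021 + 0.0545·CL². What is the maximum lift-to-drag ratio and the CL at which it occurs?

For CD = CD0 + K·CL², (L/D)max occurs at CL* = √(CD0/K) and equals 1/(2√(K·CD0)).
(L/D)max = 1/(2√(0.0545 × 0.021)) = 1/(2 × 0.03383) = 14.8
CL* = √(0.021/0.0545) = 0.621

(L/D)max = 14.8, at CL = 0.621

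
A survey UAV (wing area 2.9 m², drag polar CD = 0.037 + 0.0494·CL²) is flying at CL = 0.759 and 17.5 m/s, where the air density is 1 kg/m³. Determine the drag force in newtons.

D = 29.1 N

CD = 0.037 + 0.0494 × 0.759² = 0.06546
D = ½ρv²S·CD = ½ × 1 × 17.5² × 2.9 × 0.06546 = 29.1 N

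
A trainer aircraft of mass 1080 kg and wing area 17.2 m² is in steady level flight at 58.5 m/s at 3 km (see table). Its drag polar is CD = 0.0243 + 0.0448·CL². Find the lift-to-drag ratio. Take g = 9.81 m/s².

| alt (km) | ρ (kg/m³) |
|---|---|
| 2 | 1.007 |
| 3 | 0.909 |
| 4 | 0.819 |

At 3 km, from the table: ρ = 0.909 kg/m³.
In steady level flight, lift balances weight: W = mg = 1080 × 9.81 = 10595 N.
Dynamic pressure q = 0.5 × 0.909 × 58.5² = 1555 Pa.
Required CL = L/(qS) = 10595/(1555·17.2) = 0.396.
CD = 0.0243 + 0.0448 × 0.396² = 0.03133.
L/D = CL/CD = 0.396 / 0.03133 = 12.6

L/D = 12.6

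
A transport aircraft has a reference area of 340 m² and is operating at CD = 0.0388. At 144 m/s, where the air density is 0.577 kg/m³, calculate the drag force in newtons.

Dynamic pressure q = ½ρv² = ½ × 0.577 × 144² = 5982 Pa.
D = q·S·CD = 5982 × 340 × 0.0388 = 78900 N ≈ 78.9 kN

D = 78900 N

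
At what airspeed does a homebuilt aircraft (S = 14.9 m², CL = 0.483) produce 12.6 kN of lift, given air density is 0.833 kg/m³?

v = 64.8 m/s

L = ½ρv²S·CL ⇒ v = √(2L/(ρ·S·CL))
v = √(2 × 12600 / (0.833 × 14.9 × 0.483)) = √4204 = 64.8 m/s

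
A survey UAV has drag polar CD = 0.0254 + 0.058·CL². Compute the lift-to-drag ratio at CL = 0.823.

L/D = 12.7

CD = 0.0254 + 0.058 × 0.823² = 0.06469
L/D = CL/CD = 0.823 / 0.06469 = 12.7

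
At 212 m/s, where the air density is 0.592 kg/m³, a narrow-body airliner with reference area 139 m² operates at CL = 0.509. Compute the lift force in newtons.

L = 9.41×10^5 N

Dynamic pressure q = ½ρv² = ½ × 0.592 × 212² = 13300 Pa.
L = q·S·CL = 13300 × 139 × 0.509 = 9.41×10^5 N ≈ 941 kN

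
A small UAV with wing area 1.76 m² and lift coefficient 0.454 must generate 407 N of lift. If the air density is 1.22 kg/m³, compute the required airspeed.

L = ½ρv²S·CL ⇒ v = √(2L/(ρ·S·CL))
v = √(2 × 407 / (1.22 × 1.76 × 0.454)) = √835 = 28.9 m/s

v = 28.9 m/s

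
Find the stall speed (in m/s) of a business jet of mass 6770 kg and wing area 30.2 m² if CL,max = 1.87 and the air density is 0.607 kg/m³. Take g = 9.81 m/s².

At stall, lift equals weight: L = W = m·g = 6770 × 9.81 = 66410 N.
V_stall = √(2W/(ρ·S·CL,max)) = √(2 × 66410 / (0.607 × 30.2 × 1.87))
V_stall = √3875 = 62.2 m/s

V_stall = 62.2 m/s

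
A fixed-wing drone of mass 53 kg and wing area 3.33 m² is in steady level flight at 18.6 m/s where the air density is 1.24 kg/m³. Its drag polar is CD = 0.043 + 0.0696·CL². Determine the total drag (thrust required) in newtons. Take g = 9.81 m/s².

D = 57.1 N

In steady level flight, lift balances weight: W = mg = 53 × 9.81 = 519.93 N.
q = ½ρv² = ½ × 1.24 × 18.6² = 214.5 Pa.
CL = 2W/(ρv²S) = 2×519.93/(1.24×18.6²×3.33) = 0.7279.
CD = 0.043 + 0.0696 × 0.7279² = 0.07988.
D = q·S·CD = 214.5 × 3.33 × 0.07988 = 57.05 N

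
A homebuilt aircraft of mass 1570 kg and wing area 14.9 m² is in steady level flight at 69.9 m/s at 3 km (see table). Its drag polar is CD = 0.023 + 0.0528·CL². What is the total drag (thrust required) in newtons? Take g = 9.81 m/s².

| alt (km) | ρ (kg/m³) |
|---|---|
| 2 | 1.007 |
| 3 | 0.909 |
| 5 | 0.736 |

At 3 km, from the table: ρ = 0.909 kg/m³.
In steady level flight, lift balances weight: W = mg = 1570 × 9.81 = 15402 N.
Dynamic pressure q = 0.5 × 0.909 × 69.9² = 2221 Pa.
CL = 2W/(ρv²S) = 2×15402/(0.909×69.9²×14.9) = 0.4655.
CD = 0.023 + 0.0528 × 0.4655² = 0.03444.
D = q·S·CD = 2221 × 14.9 × 0.03444 = 1140 N

D = 1140 N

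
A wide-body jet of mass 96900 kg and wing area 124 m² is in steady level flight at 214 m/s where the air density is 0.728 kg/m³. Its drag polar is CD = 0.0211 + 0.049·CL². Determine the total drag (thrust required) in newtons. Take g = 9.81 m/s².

D = 65000 N

In steady level flight, lift balances weight: W = mg = 96900 × 9.81 = 9.5059×10^5 N.
Dynamic pressure q = 0.5 × 0.728 × 214² = 16670 Pa.
CL = W/(q·S) = 9.5059×10^5 / (16670 × 124) = 0.4599.
CD = 0.0211 + 0.049 × 0.4599² = 0.03146.
D = q·S·CD = 16670 × 124 × 0.03146 = 65040 N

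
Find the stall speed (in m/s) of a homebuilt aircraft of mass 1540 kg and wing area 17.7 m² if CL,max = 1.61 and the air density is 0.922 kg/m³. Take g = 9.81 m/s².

V_stall = 33.9 m/s

Stall occurs when L = W at CL,max. W = mg = 1540 × 9.81 = 15110 N.
From L = ½ρV²S·CL,max = W: V_stall = √(2W/(ρSCL,max)) = √(2·15110/(0.922·17.7·1.61))
V_stall = √1150 = 33.9 m/s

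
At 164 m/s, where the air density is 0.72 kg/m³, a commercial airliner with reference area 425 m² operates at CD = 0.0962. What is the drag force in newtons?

D = ½ρv²S·CD = ½ × 0.72 × 164² × 425 × 0.0962 = 3.96×10^5 N ≈ 396 kN

D = 3.96×10^5 N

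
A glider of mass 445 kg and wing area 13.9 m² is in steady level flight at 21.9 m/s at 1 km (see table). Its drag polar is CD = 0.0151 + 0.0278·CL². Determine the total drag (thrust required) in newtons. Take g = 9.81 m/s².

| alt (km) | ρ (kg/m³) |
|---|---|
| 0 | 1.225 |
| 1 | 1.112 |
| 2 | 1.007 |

At 1 km, from the table: ρ = 1.112 kg/m³.
In steady level flight, lift balances weight: W = mg = 445 × 9.81 = 4365.4 N.
q = ½ρv² = ½ × 1.112 × 21.9² = 266.7 Pa.
Required CL = L/(qS) = 4365.4/(266.7·13.9) = 1.178.
CD = 0.0151 + 0.0278 × 1.178² = 0.05366.
D = q·S·CD = 266.7 × 13.9 × 0.05366 = 198.9 N

D = 199 N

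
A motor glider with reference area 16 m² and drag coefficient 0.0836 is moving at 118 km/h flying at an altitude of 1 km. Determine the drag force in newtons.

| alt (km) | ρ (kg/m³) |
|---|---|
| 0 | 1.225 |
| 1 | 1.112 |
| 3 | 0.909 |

At 1 km, from the table: ρ = 1.112 kg/m³.
Convert speed: v = 118 km/h ÷ 3.6 = 32.78 m/s.
Dynamic pressure q = ½ρv² = ½ × 1.112 × 32.78² = 597.4 Pa.
D = q·S·CD = 597.4 × 16 × 0.0836 = 799 N

D = 799 N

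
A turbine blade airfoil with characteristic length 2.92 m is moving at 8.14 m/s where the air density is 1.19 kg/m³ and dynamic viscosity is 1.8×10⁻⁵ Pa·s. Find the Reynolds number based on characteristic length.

Re = 1.57×10^6

Re = ρ·v·c/μ = 1.19 × 8.14 × 2.92 / (1.8×10⁻⁵) = 1.57×10^6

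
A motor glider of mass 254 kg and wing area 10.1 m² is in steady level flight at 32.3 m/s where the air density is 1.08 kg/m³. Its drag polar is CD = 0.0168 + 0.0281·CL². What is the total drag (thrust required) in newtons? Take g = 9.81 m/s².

In steady level flight, lift balances weight: W = mg = 254 × 9.81 = 2491.7 N.
q = ½ρv² = ½ × 1.08 × 32.3² = 563.4 Pa.
Required CL = L/(qS) = 2491.7/(563.4·10.1) = 0.4379.
CD = 0.0168 + 0.0281 × 0.4379² = 0.02219.
D = q·S·CD = 563.4 × 10.1 × 0.02219 = 126.3 N

D = 126 N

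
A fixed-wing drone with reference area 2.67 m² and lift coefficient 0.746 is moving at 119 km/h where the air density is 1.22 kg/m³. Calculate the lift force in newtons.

L = 1330 N

Convert speed: v = 119 km/h ÷ 3.6 = 33.06 m/s.
Dynamic pressure q = ½ρv² = ½ × 1.22 × 33.06² = 666.5 Pa.
L = q·S·CL = 666.5 × 2.67 × 0.746 = 1330 N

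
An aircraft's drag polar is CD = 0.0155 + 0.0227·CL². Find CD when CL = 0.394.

CD = 0.019

CD = 0.0155 + 0.0227 × 0.394² = 0.0155 + 0.003524 = 0.019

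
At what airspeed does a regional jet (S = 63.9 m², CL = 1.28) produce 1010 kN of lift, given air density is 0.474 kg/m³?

L = ½ρv²S·CL ⇒ v = √(2L/(ρ·S·CL))
v = √(2 × 1.01×10^6 / (0.474 × 63.9 × 1.28)) = √52100 = 228 m/s

v = 228 m/s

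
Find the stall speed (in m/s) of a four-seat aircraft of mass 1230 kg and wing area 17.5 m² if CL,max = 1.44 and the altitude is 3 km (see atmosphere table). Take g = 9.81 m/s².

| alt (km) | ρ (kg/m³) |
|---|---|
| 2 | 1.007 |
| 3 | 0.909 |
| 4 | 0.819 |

V_stall = 32.5 m/s

At 3 km, from the table: ρ = 0.909 kg/m³.
At stall, lift equals weight: L = W = m·g = 1230 × 9.81 = 12070 N.
From L = ½ρV²S·CL,max = W: V_stall = √(2W/(ρSCL,max)) = √(2·12070/(0.909·17.5·1.44))
V_stall = √1054 = 32.5 m/s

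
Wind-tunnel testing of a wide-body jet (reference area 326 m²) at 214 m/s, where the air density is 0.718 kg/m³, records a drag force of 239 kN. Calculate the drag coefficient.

From D = ½ρv²S·CD, rearranging gives CD = 2D/(ρv²S).
CD = 2 × 2.39×10^5 / (0.718 × 214² × 326) = 0.0446

CD = 0.0446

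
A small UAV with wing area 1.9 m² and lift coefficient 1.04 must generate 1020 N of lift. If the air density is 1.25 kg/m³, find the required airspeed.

L = ½ρv²S·CL ⇒ v = √(2L/(ρ·S·CL))
v = √(2 × 1020 / (1.25 × 1.9 × 1.04)) = √825.9 = 28.7 m/s

v = 28.7 m/s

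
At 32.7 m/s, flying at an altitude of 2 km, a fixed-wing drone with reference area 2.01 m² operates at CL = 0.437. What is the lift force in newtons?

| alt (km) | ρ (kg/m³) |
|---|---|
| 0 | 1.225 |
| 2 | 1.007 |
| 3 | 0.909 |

L = 473 N

At 2 km, from the table: ρ = 1.007 kg/m³.
L = ½ρv²S·CL = ½ × 1.007 × 32.7² × 2.01 × 0.437 = 473 N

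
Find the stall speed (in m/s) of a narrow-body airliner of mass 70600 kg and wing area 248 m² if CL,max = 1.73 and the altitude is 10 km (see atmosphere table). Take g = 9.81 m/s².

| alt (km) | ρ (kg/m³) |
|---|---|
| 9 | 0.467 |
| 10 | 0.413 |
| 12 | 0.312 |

At 10 km, from the table: ρ = 0.413 kg/m³.
At stall, lift equals weight: L = W = m·g = 70600 × 9.81 = 6.926×10^5 N.
From L = ½ρV²S·CL,max = W: V_stall = √(2W/(ρSCL,max)) = √(2·6.926×10^5/(0.413·248·1.73))
V_stall = √7817 = 88.4 m/s

V_stall = 88.4 m/s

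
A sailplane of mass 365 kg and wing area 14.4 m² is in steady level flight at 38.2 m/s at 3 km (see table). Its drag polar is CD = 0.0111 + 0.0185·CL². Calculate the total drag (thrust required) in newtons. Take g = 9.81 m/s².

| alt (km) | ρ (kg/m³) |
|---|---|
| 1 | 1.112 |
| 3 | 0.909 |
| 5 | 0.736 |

At 3 km, from the table: ρ = 0.909 kg/m³.
In steady level flight, lift balances weight: W = mg = 365 × 9.81 = 3580.7 N.
q = ½ρv² = ½ × 0.909 × 38.2² = 663.2 Pa.
CL = W/(q·S) = 3580.7 / (663.2 × 14.4) = 0.3749.
CD = 0.0111 + 0.0185 × 0.3749² = 0.0137.
D = q·S·CD = 663.2 × 14.4 × 0.0137 = 130.8 N

D = 131 N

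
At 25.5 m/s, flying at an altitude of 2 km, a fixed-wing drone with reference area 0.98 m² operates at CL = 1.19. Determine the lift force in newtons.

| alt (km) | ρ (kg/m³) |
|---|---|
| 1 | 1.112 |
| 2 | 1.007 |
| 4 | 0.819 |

L = 382 N

At 2 km, from the table: ρ = 1.007 kg/m³.
Dynamic pressure q = ½ρv² = ½ × 1.007 × 25.5² = 327.4 Pa.
L = q·S·CL = 327.4 × 0.98 × 1.19 = 382 N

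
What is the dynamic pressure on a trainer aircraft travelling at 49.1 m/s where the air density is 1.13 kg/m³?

q = ½ρv² = ½ × 1.13 × 49.1² = 1360 Pa

q = 1360 Pa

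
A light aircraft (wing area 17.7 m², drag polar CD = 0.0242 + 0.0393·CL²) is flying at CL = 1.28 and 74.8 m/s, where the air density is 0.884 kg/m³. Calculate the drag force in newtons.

D = 3880 N

CD = 0.0242 + 0.0393 × 1.28² = 0.08859
D = ½ρv²S·CD = ½ × 0.884 × 74.8² × 17.7 × 0.08859 = 3880 N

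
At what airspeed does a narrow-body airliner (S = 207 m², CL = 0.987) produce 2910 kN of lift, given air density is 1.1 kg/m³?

v = 161 m/s

L = ½ρv²S·CL ⇒ v = √(2L/(ρ·S·CL))
v = √(2 × 2.91×10^6 / (1.1 × 207 × 0.987)) = √25900 = 161 m/s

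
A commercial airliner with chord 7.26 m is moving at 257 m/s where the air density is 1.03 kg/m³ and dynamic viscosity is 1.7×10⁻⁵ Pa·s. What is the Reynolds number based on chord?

Re = 1.13×10^8

Re = ρ·v·c/μ = 1.03 × 257 × 7.26 / (1.7×10⁻⁵) = 1.13×10^8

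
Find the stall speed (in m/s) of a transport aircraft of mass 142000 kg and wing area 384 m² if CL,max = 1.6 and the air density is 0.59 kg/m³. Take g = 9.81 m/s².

V_stall = 87.7 m/s

At stall, lift equals weight: L = W = m·g = 142000 × 9.81 = 1.393×10^6 N.
From L = ½ρV²S·CL,max = W: V_stall = √(2W/(ρSCL,max)) = √(2·1.393×10^6/(0.59·384·1.6))
V_stall = √7686 = 87.7 m/s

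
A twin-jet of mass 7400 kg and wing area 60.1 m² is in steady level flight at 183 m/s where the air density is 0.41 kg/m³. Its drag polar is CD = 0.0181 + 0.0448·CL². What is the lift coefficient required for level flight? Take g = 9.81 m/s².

Level flight ⇒ L = W = m·g = 7400 × 9.81 = 72594 N.
q = ½ρv² = ½ × 0.41 × 183² = 6865 Pa.
CL = 2W/(ρv²S) = 2×72594/(0.41×183²×60.1) = 0.1759.

CL = 0.176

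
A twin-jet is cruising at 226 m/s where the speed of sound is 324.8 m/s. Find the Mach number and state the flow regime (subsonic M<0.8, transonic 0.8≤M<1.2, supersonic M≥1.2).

M = v/a = 226 / 324.8 = 0.696
M = 0.696 → subsonic.

M = 0.696 (subsonic)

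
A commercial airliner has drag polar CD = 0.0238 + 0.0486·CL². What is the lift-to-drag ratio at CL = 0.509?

L/D = 14

CD = 0.0238 + 0.0486 × 0.509² = 0.03639
L/D = CL/CD = 0.509 / 0.03639 = 14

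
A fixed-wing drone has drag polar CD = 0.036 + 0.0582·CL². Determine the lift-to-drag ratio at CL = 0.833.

L/D = 10.9

CD = 0.036 + 0.0582 × 0.833² = 0.07638
L/D = CL/CD = 0.833 / 0.07638 = 10.9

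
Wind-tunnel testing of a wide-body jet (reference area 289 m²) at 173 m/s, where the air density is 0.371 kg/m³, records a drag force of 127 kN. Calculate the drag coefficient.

From D = ½ρv²S·CD, rearranging gives CD = 2D/(ρv²S).
CD = 2 × 1.27×10^5 / (0.371 × 173² × 289) = 0.0792

CD = 0.0792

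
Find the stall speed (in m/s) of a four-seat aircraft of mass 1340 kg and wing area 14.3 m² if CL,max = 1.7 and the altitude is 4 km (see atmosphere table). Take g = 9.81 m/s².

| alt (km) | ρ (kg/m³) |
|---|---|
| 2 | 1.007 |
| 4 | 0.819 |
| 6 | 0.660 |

V_stall = 36.3 m/s

At 4 km, from the table: ρ = 0.819 kg/m³.
Weight W = mg = 1340 × 9.81 = 13150 N.
V_stall = √(2W/(ρ·S·CL,max)) = √(2 × 13150 / (0.819 × 14.3 × 1.7))
V_stall = √1320 = 36.3 m/s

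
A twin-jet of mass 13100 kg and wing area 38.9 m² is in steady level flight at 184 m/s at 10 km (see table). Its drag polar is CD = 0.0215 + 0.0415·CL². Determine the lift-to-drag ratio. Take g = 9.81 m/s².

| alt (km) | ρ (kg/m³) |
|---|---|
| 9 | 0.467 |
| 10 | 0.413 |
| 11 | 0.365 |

At 10 km, from the table: ρ = 0.413 kg/m³.
In steady level flight, lift balances weight: W = mg = 13100 × 9.81 = 1.2851×10^5 N.
q = ½ρv² = ½ × 0.413 × 184² = 6991 Pa.
CL = W/(q·S) = 1.2851×10^5 / (6991 × 38.9) = 0.4725.
CD = 0.0215 + 0.0415 × 0.4725² = 0.03077.
L/D = CL/CD = 0.4725 / 0.03077 = 15.4

L/D = 15.4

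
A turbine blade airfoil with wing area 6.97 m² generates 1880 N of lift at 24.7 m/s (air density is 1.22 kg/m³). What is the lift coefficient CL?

From L = ½ρv²S·CL, rearranging gives CL = 2L/(ρv²S).
CL = 2 × 1880 / (1.22 × 24.7² × 6.97) = 0.725

CL = 0.725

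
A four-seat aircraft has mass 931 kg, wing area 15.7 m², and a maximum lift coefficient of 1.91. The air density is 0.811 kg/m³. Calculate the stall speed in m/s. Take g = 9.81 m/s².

V_stall = 27.4 m/s

At stall, lift equals weight: L = W = m·g = 931 × 9.81 = 9133 N.
V_stall = √(2W/(ρ·S·CL,max)) = √(2 × 9133 / (0.811 × 15.7 × 1.91))
V_stall = √751.1 = 27.4 m/s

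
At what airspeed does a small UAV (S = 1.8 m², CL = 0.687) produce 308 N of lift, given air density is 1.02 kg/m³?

L = ½ρv²S·CL ⇒ v = √(2L/(ρ·S·CL))
v = √(2 × 308 / (1.02 × 1.8 × 0.687)) = √488.4 = 22.1 m/s

v = 22.1 m/s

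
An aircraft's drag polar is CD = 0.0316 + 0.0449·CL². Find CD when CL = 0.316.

CD = 0.0361

CD = 0.0316 + 0.0449 × 0.316² = 0.0316 + 0.004484 = 0.0361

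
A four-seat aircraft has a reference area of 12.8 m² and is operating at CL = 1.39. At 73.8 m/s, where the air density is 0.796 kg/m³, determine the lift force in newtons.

L = ½ρv²S·CL = ½ × 0.796 × 73.8² × 12.8 × 1.39 = 38600 N ≈ 38.6 kN

L = 38600 N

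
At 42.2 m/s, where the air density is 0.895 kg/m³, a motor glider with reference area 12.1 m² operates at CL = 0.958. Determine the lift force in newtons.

L = 9240 N

Dynamic pressure q = ½ρv² = ½ × 0.895 × 42.2² = 796.9 Pa.
L = q·S·CL = 796.9 × 12.1 × 0.958 = 9240 N ≈ 9.24 kN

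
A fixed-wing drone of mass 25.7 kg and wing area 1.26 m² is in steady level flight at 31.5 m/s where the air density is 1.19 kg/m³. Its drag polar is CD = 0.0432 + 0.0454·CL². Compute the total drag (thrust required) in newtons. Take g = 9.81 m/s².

D = 36 N

Weight W = mg = 25.7 × 9.81 = 252.12 N; in level flight L = W.
Dynamic pressure q = 0.5 × 1.19 × 31.5² = 590.4 Pa.
Required CL = L/(qS) = 252.12/(590.4·1.26) = 0.3389.
CD = 0.0432 + 0.0454 × 0.3389² = 0.04841.
D = q·S·CD = 590.4 × 1.26 × 0.04841 = 36.02 N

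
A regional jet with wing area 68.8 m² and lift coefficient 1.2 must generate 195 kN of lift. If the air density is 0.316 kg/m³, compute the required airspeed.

v = 122 m/s

L = ½ρv²S·CL ⇒ v = √(2L/(ρ·S·CL))
v = √(2 × 1.95×10^5 / (0.316 × 68.8 × 1.2)) = √14950 = 122 m/s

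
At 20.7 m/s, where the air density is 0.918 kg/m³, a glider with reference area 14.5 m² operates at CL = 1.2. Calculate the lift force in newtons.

Dynamic pressure q = ½ρv² = ½ × 0.918 × 20.7² = 196.7 Pa.
L = q·S·CL = 196.7 × 14.5 × 1.2 = 3420 N

L = 3420 N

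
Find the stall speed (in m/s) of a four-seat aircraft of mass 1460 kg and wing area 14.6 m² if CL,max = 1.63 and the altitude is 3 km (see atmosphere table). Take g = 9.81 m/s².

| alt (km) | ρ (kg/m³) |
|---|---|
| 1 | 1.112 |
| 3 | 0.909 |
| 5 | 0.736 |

At 3 km, from the table: ρ = 0.909 kg/m³.
At stall, lift equals weight: L = W = m·g = 1460 × 9.81 = 14320 N.
From L = ½ρV²S·CL,max = W: V_stall = √(2W/(ρSCL,max)) = √(2·14320/(0.909·14.6·1.63))
V_stall = √1324 = 36.4 m/s

V_stall = 36.4 m/s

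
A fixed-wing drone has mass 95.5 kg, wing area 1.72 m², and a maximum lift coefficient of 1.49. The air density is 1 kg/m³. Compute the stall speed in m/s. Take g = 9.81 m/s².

V_stall = 27 m/s

At stall, lift equals weight: L = W = m·g = 95.5 × 9.81 = 936.9 N.
From L = ½ρV²S·CL,max = W: V_stall = √(2W/(ρSCL,max)) = √(2·936.9/(1·1.72·1.49))
V_stall = √731.1 = 27 m/s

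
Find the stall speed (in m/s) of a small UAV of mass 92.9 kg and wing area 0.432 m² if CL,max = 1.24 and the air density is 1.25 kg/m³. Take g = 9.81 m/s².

Stall occurs when L = W at CL,max. W = mg = 92.9 × 9.81 = 911.3 N.
V_stall = √(2W/(ρ·S·CL,max)) = √(2 × 911.3 / (1.25 × 0.432 × 1.24))
V_stall = √2722 = 52.2 m/s

V_stall = 52.2 m/s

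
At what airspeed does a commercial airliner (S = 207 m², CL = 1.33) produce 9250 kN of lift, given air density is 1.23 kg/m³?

v = 234 m/s

L = ½ρv²S·CL ⇒ v = √(2L/(ρ·S·CL))
v = √(2 × 9.25×10^6 / (1.23 × 207 × 1.33)) = √54630 = 234 m/s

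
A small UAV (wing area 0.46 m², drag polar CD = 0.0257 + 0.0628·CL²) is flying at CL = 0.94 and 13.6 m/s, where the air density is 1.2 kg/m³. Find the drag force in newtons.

D = 4.14 N

CD = 0.0257 + 0.0628 × 0.94² = 0.08119
D = ½ρv²S·CD = ½ × 1.2 × 13.6² × 0.46 × 0.08119 = 4.14 N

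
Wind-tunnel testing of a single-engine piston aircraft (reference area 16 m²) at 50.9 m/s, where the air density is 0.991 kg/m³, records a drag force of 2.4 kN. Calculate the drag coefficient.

From D = ½ρv²S·CD, rearranging gives CD = 2D/(ρv²S).
CD = 2 × 2400 / (0.991 × 50.9² × 16) = 0.117

CD = 0.117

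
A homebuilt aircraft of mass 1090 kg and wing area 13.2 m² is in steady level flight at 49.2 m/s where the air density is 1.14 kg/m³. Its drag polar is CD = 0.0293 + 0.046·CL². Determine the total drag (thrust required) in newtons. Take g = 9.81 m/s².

Weight W = mg = 1090 × 9.81 = 10693 N; in level flight L = W.
q = ½ρv² = ½ × 1.14 × 49.2² = 1380 Pa.
CL = 2W/(ρv²S) = 2×10693/(1.14×49.2²×13.2) = 0.5871.
CD = 0.0293 + 0.046 × 0.5871² = 0.04516.
D = q·S·CD = 1380 × 13.2 × 0.04516 = 822.4 N

D = 822 N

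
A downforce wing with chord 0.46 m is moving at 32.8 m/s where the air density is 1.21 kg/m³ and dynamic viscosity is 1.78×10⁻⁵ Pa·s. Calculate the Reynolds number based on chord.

Re = 1.03×10^6

Re = ρ·v·c/μ = 1.21 × 32.8 × 0.46 / (1.78×10⁻⁵) = 1.03×10^6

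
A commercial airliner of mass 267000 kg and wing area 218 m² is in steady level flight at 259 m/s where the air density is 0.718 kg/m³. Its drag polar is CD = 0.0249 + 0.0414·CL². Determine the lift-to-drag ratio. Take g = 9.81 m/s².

L/D = 14.2

In steady level flight, lift balances weight: W = mg = 267000 × 9.81 = 2.6193×10^6 N.
Dynamic pressure q = 0.5 × 0.718 × 259² = 24080 Pa.
CL = W/(q·S) = 2.6193×10^6 / (24080 × 218) = 0.4989.
CD = 0.0249 + 0.0414 × 0.4989² = 0.03521.
L/D = CL/CD = 0.4989 / 0.03521 = 14.2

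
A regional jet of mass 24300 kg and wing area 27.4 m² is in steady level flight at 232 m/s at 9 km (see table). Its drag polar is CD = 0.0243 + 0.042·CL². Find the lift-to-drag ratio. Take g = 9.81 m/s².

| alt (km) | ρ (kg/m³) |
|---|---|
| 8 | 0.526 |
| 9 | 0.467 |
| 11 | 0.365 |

L/D = 15.6

At 9 km, from the table: ρ = 0.467 kg/m³.
Level flight ⇒ L = W = m·g = 24300 × 9.81 = 2.3838×10^5 N.
Dynamic pressure q = 0.5 × 0.467 × 232² = 12570 Pa.
Required CL = L/(qS) = 2.3838×10^5/(12570·27.4) = 0.6922.
CD = 0.0243 + 0.042 × 0.6922² = 0.04443.
L/D = CL/CD = 0.6922 / 0.04443 = 15.6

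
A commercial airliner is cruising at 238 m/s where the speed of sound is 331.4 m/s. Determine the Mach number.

M = 0.718

M = v/a = 238 / 331.4 = 0.718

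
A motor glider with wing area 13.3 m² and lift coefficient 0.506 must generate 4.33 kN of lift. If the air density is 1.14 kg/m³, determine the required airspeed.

v = 33.6 m/s

L = ½ρv²S·CL ⇒ v = √(2L/(ρ·S·CL))
v = √(2 × 4330 / (1.14 × 13.3 × 0.506)) = √1129 = 33.6 m/s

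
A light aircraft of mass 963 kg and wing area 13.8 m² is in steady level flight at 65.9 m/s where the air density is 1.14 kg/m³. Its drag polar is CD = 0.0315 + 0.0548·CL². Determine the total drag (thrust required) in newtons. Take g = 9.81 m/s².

D = 1220 N

In steady level flight, lift balances weight: W = mg = 963 × 9.81 = 9447 N.
q = ½ρv² = ½ × 1.14 × 65.9² = 2475 Pa.
Required CL = L/(qS) = 9447/(2475·13.8) = 0.2765.
CD = 0.0315 + 0.0548 × 0.2765² = 0.03569.
D = q·S·CD = 2475 × 13.8 × 0.03569 = 1219 N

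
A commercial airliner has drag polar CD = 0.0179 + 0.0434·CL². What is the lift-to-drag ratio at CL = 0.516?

L/D = 17.5

CD = 0.0179 + 0.0434 × 0.516² = 0.02946
L/D = CL/CD = 0.516 / 0.02946 = 17.5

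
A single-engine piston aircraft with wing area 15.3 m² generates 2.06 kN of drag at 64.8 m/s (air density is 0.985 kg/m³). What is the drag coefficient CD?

From D = ½ρv²S·CD, rearranging gives CD = 2D/(ρv²S).
CD = 2 × 2060 / (0.985 × 64.8² × 15.3) = 0.0651

CD = 0.0651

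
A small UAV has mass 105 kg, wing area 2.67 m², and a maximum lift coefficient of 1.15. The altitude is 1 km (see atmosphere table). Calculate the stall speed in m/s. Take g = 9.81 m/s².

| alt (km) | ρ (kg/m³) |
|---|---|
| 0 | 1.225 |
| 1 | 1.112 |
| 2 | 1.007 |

V_stall = 24.6 m/s

At 1 km, from the table: ρ = 1.112 kg/m³.
Weight W = mg = 105 × 9.81 = 1030 N.
V_stall = √(2W/(ρ·S·CL,max)) = √(2 × 1030 / (1.112 × 2.67 × 1.15))
V_stall = √603.4 = 24.6 m/s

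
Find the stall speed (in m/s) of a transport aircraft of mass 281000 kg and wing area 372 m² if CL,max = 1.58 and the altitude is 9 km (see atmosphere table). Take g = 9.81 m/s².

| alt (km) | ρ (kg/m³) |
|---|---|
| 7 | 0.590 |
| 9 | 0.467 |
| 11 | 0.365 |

V_stall = 142 m/s

At 9 km, from the table: ρ = 0.467 kg/m³.
Weight W = mg = 281000 × 9.81 = 2.757×10^6 N.
From L = ½ρV²S·CL,max = W: V_stall = √(2W/(ρSCL,max)) = √(2·2.757×10^6/(0.467·372·1.58))
V_stall = √20090 = 142 m/s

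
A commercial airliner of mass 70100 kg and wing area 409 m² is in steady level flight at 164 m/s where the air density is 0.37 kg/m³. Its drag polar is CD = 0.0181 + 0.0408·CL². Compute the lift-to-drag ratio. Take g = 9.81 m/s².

L/D = 14.8

Level flight ⇒ L = W = m·g = 70100 × 9.81 = 6.8768×10^5 N.
Dynamic pressure q = 0.5 × 0.37 × 164² = 4976 Pa.
Required CL = L/(qS) = 6.8768×10^5/(4976·409) = 0.3379.
CD = 0.0181 + 0.0408 × 0.3379² = 0.02276.
L/D = CL/CD = 0.3379 / 0.02276 = 14.8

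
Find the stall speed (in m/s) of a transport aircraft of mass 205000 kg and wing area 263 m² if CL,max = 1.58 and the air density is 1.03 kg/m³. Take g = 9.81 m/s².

V_stall = 96.9 m/s

Stall occurs when L = W at CL,max. W = mg = 205000 × 9.81 = 2.011×10^6 N.
From L = ½ρV²S·CL,max = W: V_stall = √(2W/(ρSCL,max)) = √(2·2.011×10^6/(1.03·263·1.58))
V_stall = √9397 = 96.9 m/s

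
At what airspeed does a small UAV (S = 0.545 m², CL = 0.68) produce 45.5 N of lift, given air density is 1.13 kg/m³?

v = 14.7 m/s

L = ½ρv²S·CL ⇒ v = √(2L/(ρ·S·CL))
v = √(2 × 45.5 / (1.13 × 0.545 × 0.68)) = √217.3 = 14.7 m/s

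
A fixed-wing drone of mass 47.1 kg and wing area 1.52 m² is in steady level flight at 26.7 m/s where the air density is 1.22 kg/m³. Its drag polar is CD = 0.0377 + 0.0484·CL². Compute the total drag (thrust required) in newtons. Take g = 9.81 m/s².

D = 40.6 N

In steady level flight, lift balances weight: W = mg = 47.1 × 9.81 = 462.05 N.
q = ½ρv² = ½ × 1.22 × 26.7² = 434.9 Pa.
CL = W/(q·S) = 462.05 / (434.9 × 1.52) = 0.699.
CD = 0.0377 + 0.0484 × 0.699² = 0.06135.
D = q·S·CD = 434.9 × 1.52 × 0.06135 = 40.55 N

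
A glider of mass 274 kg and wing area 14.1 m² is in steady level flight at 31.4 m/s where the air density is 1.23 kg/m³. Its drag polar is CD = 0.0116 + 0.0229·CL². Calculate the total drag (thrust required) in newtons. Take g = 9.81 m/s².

D = 119 N

In steady level flight, lift balances weight: W = mg = 274 × 9.81 = 2687.9 N.
q = ½ρv² = ½ × 1.23 × 31.4² = 606.4 Pa.
Required CL = L/(qS) = 2687.9/(606.4·14.1) = 0.3144.
CD = 0.0116 + 0.0229 × 0.3144² = 0.01386.
D = q·S·CD = 606.4 × 14.1 × 0.01386 = 118.5 N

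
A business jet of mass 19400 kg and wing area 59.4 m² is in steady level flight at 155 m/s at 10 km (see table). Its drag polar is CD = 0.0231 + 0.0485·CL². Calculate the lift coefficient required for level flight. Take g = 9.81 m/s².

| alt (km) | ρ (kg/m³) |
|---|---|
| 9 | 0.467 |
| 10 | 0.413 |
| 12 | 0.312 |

At 10 km, from the table: ρ = 0.413 kg/m³.
Level flight ⇒ L = W = m·g = 19400 × 9.81 = 1.9031×10^5 N.
Dynamic pressure q = 0.5 × 0.413 × 155² = 4961 Pa.
CL = 2W/(ρv²S) = 2×1.9031×10^5/(0.413×155²×59.4) = 0.6458.

CL = 0.646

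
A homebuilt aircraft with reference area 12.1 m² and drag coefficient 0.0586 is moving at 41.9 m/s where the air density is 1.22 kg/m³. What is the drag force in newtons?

Dynamic pressure q = ½ρv² = ½ × 1.22 × 41.9² = 1071 Pa.
D = q·S·CD = 1071 × 12.1 × 0.0586 = 759 N

D = 759 N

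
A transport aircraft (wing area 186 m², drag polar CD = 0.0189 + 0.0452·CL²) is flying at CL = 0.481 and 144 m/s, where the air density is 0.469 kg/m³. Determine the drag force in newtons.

D = 26600 N

CD = 0.0189 + 0.0452 × 0.481² = 0.02936
D = ½ρv²S·CD = ½ × 0.469 × 144² × 186 × 0.02936 = 26600 N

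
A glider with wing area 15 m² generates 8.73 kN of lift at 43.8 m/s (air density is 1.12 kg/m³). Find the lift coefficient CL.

CL = 0.542

From L = ½ρv²S·CL, rearranging gives CL = 2L/(ρv²S).
CL = 2 × 8730 / (1.12 × 43.8² × 15) = 0.542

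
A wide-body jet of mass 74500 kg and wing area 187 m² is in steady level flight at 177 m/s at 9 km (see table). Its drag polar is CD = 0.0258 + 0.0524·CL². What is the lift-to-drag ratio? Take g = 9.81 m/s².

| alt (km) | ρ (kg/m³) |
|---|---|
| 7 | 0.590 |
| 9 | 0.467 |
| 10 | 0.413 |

At 9 km, from the table: ρ = 0.467 kg/m³.
In steady level flight, lift balances weight: W = mg = 74500 × 9.81 = 7.3084×10^5 N.
Dynamic pressure q = 0.5 × 0.467 × 177² = 7315 Pa.
Required CL = L/(qS) = 7.3084×10^5/(7315·187) = 0.5343.
CD = 0.0258 + 0.0524 × 0.5343² = 0.04076.
L/D = CL/CD = 0.5343 / 0.04076 = 13.1

L/D = 13.1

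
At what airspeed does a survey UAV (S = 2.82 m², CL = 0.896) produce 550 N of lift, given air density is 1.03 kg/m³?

v = 20.6 m/s

L = ½ρv²S·CL ⇒ v = √(2L/(ρ·S·CL))
v = √(2 × 550 / (1.03 × 2.82 × 0.896)) = √422.7 = 20.6 m/s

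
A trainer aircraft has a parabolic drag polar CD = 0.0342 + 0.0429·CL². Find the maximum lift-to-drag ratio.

(L/D)max = 13.1

For CD = CD0 + K·CL², (L/D)max occurs at CL* = √(CD0/K) and equals 1/(2√(K·CD0)).
(L/D)max = 1/(2√(0.0429 × 0.0342)) = 1/(2 × 0.0383) = 13.1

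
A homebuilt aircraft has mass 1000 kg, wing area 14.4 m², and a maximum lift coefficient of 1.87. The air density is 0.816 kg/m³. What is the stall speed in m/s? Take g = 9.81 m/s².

Stall occurs when L = W at CL,max. W = mg = 1000 × 9.81 = 9810 N.
V_stall = √(2W/(ρ·S·CL,max)) = √(2 × 9810 / (0.816 × 14.4 × 1.87))
V_stall = √892.9 = 29.9 m/s

V_stall = 29.9 m/s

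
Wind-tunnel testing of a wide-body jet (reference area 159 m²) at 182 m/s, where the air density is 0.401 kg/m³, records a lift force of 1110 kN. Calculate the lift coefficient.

CL = 1.05

From L = ½ρv²S·CL, rearranging gives CL = 2L/(ρv²S).
CL = 2 × 1.11×10^6 / (0.401 × 182² × 159) = 1.05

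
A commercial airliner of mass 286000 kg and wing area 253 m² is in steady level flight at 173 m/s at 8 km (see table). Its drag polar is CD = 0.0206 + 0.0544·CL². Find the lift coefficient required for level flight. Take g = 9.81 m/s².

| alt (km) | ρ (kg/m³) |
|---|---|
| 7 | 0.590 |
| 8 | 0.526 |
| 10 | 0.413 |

CL = 1.41

At 8 km, from the table: ρ = 0.526 kg/m³.
In steady level flight, lift balances weight: W = mg = 286000 × 9.81 = 2.8057×10^6 N.
Dynamic pressure q = 0.5 × 0.526 × 173² = 7871 Pa.
CL = W/(q·S) = 2.8057×10^6 / (7871 × 253) = 1.409.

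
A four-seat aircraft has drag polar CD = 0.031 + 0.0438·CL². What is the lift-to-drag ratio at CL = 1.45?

CD = 0.031 + 0.0438 × 1.45² = 0.1231
L/D = CL/CD = 1.45 / 0.1231 = 11.8

L/D = 11.8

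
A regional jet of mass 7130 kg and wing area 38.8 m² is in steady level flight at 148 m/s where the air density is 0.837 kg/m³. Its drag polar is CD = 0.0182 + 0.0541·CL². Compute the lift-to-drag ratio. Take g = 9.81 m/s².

Level flight ⇒ L = W = m·g = 7130 × 9.81 = 69945 N.
q = ½ρv² = ½ × 0.837 × 148² = 9167 Pa.
CL = W/(q·S) = 69945 / (9167 × 38.8) = 0.1967.
CD = 0.0182 + 0.0541 × 0.1967² = 0.02029.
L/D = CL/CD = 0.1967 / 0.02029 = 9.69

L/D = 9.69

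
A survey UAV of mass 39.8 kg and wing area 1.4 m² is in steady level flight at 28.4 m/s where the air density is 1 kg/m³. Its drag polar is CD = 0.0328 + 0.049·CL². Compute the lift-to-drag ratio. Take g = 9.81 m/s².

In steady level flight, lift balances weight: W = mg = 39.8 × 9.81 = 390.44 N.
Dynamic pressure q = 0.5 × 1 × 28.4² = 403.3 Pa.
CL = W/(q·S) = 390.44 / (403.3 × 1.4) = 0.6915.
CD = 0.0328 + 0.049 × 0.6915² = 0.05623.
L/D = CL/CD = 0.6915 / 0.05623 = 12.3

L/D = 12.3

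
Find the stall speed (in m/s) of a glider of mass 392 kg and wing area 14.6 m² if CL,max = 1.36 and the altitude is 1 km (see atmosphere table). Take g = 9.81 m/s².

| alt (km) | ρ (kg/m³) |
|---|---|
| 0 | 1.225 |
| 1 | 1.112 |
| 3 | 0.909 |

At 1 km, from the table: ρ = 1.112 kg/m³.
At stall, lift equals weight: L = W = m·g = 392 × 9.81 = 3846 N.
From L = ½ρV²S·CL,max = W: V_stall = √(2W/(ρSCL,max)) = √(2·3846/(1.112·14.6·1.36))
V_stall = √348.3 = 18.7 m/s

V_stall = 18.7 m/s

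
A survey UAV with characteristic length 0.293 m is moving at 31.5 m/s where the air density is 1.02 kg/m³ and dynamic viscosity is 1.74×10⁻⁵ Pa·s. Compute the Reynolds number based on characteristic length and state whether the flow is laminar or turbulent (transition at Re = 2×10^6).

Re = 5.41×10^5 (laminar)

Re = ρ·v·c/μ = 1.02 × 31.5 × 0.293 / (1.74×10⁻⁵) = 5.41×10^5
Since 5.41×10^5 < 2×10^6, the flow is laminar.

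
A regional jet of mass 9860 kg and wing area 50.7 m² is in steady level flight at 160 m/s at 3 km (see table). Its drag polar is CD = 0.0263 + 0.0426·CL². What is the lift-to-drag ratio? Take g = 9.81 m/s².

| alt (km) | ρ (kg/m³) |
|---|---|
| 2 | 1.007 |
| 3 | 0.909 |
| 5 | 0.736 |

At 3 km, from the table: ρ = 0.909 kg/m³.
Level flight ⇒ L = W = m·g = 9860 × 9.81 = 96727 N.
q = ½ρv² = ½ × 0.909 × 160² = 11640 Pa.
CL = W/(q·S) = 96727 / (11640 × 50.7) = 0.164.
CD = 0.0263 + 0.0426 × 0.164² = 0.02745.
L/D = CL/CD = 0.164 / 0.02745 = 5.97

L/D = 5.97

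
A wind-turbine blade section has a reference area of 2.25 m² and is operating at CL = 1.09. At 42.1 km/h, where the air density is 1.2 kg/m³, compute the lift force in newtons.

L = 201 N

Convert speed: v = 42.1 km/h ÷ 3.6 = 11.69 m/s.
L = ½ρv²S·CL = ½ × 1.2 × 11.69² × 2.25 × 1.09 = 201 N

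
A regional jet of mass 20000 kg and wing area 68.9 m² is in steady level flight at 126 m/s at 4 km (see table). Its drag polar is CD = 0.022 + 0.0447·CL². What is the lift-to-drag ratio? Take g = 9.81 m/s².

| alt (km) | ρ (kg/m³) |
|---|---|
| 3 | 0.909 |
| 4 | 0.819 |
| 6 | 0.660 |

At 4 km, from the table: ρ = 0.819 kg/m³.
Level flight ⇒ L = W = m·g = 20000 × 9.81 = 1.962×10^5 N.
Dynamic pressure q = 0.5 × 0.819 × 126² = 6501 Pa.
CL = W/(q·S) = 1.962×10^5 / (6501 × 68.9) = 0.438.
CD = 0.022 + 0.0447 × 0.438² = 0.03058.
L/D = CL/CD = 0.438 / 0.03058 = 14.3

L/D = 14.3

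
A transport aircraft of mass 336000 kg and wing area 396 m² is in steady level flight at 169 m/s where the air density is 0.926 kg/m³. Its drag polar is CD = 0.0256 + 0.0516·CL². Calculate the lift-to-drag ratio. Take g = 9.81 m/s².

Level flight ⇒ L = W = m·g = 336000 × 9.81 = 3.2962×10^6 N.
q = ½ρv² = ½ × 0.926 × 169² = 13220 Pa.
CL = 2W/(ρv²S) = 2×3.2962×10^6/(0.926×169²×396) = 0.6294.
CD = 0.0256 + 0.0516 × 0.6294² = 0.04604.
L/D = CL/CD = 0.6294 / 0.04604 = 13.7

L/D = 13.7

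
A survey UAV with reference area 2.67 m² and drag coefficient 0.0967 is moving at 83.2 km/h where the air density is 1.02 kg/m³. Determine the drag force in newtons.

Convert speed: v = 83.2 km/h ÷ 3.6 = 23.11 m/s.
Dynamic pressure q = ½ρv² = ½ × 1.02 × 23.11² = 272.4 Pa.
D = q·S·CD = 272.4 × 2.67 × 0.0967 = 70.3 N

D = 70.3 N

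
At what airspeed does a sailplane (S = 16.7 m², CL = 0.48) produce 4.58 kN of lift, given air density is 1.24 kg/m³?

L = ½ρv²S·CL ⇒ v = √(2L/(ρ·S·CL))
v = √(2 × 4580 / (1.24 × 16.7 × 0.48)) = √921.5 = 30.4 m/s

v = 30.4 m/s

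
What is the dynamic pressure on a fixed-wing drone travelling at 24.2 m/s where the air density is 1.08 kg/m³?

q = ½ρv² = ½ × 1.08 × 24.2² = 316 Pa

q = 316 Pa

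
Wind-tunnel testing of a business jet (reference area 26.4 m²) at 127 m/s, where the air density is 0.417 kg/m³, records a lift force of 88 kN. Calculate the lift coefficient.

From L = ½ρv²S·CL, rearranging gives CL = 2L/(ρv²S).
CL = 2 × 88000 / (0.417 × 127² × 26.4) = 0.991

CL = 0.991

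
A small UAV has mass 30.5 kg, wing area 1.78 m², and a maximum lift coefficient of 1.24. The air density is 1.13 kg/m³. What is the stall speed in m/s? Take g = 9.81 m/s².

V_stall = 15.5 m/s

Stall occurs when L = W at CL,max. W = mg = 30.5 × 9.81 = 299.2 N.
From L = ½ρV²S·CL,max = W: V_stall = √(2W/(ρSCL,max)) = √(2·299.2/(1.13·1.78·1.24))
V_stall = √239.9 = 15.5 m/s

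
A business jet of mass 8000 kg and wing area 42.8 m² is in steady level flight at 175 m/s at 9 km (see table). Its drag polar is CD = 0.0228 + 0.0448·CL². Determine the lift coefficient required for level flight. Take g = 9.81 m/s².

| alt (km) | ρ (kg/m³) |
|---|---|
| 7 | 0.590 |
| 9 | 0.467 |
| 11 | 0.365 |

CL = 0.256

At 9 km, from the table: ρ = 0.467 kg/m³.
Level flight ⇒ L = W = m·g = 8000 × 9.81 = 78480 N.
q = ½ρv² = ½ × 0.467 × 175² = 7151 Pa.
CL = 2W/(ρv²S) = 2×78480/(0.467×175²×42.8) = 0.2564.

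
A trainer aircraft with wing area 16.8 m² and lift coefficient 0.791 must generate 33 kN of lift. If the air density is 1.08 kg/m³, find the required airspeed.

L = ½ρv²S·CL ⇒ v = √(2L/(ρ·S·CL))
v = √(2 × 33000 / (1.08 × 16.8 × 0.791)) = √4599 = 67.8 m/s

v = 67.8 m/s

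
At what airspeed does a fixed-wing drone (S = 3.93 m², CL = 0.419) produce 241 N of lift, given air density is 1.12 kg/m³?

v = 16.2 m/s

L = ½ρv²S·CL ⇒ v = √(2L/(ρ·S·CL))
v = √(2 × 241 / (1.12 × 3.93 × 0.419)) = √261.3 = 16.2 m/s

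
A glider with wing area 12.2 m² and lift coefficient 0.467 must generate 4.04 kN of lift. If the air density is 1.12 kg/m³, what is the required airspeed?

v = 35.6 m/s

L = ½ρv²S·CL ⇒ v = √(2L/(ρ·S·CL))
v = √(2 × 4040 / (1.12 × 12.2 × 0.467)) = √1266 = 35.6 m/s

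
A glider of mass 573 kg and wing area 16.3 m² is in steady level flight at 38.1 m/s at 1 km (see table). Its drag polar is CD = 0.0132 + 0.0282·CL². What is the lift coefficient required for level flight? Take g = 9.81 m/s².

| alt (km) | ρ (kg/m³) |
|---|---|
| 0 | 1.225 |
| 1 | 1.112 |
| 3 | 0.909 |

At 1 km, from the table: ρ = 1.112 kg/m³.
Weight W = mg = 573 × 9.81 = 5621.1 N; in level flight L = W.
q = ½ρv² = ½ × 1.112 × 38.1² = 807.1 Pa.
CL = 2W/(ρv²S) = 2×5621.1/(1.112×38.1²×16.3) = 0.4273.

CL = 0.427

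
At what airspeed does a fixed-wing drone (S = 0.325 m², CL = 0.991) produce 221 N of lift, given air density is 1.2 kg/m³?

L = ½ρv²S·CL ⇒ v = √(2L/(ρ·S·CL))
v = √(2 × 221 / (1.2 × 0.325 × 0.991)) = √1144 = 33.8 m/s

v = 33.8 m/s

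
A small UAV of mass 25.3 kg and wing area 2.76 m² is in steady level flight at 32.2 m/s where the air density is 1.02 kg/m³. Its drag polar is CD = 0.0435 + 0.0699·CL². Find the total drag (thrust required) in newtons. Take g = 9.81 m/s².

D = 66.4 N

Level flight ⇒ L = W = m·g = 25.3 × 9.81 = 248.19 N.
Dynamic pressure q = 0.5 × 1.02 × 32.2² = 528.8 Pa.
Required CL = L/(qS) = 248.19/(528.8·2.76) = 0.1701.
CD = 0.0435 + 0.0699 × 0.1701² = 0.04552.
D = q·S·CD = 528.8 × 2.76 × 0.04552 = 66.44 N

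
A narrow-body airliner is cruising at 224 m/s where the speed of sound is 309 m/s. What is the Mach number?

M = 0.725

M = v/a = 224 / 309 = 0.725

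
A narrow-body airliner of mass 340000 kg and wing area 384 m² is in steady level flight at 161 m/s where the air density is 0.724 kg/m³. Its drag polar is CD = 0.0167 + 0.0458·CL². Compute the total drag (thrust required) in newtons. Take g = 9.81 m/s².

Level flight ⇒ L = W = m·g = 340000 × 9.81 = 3.3354×10^6 N.
q = ½ρv² = ½ × 0.724 × 161² = 9383 Pa.
Required CL = L/(qS) = 3.3354×10^6/(9383·384) = 0.9257.
CD = 0.0167 + 0.0458 × 0.9257² = 0.05594.
D = q·S·CD = 9383 × 384 × 0.05594 = 2.016×10^5 N

D = 2.02×10^5 N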